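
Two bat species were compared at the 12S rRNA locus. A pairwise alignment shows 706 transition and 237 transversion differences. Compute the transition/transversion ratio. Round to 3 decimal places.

R = 706/237 = 2.978902… ≈ 2.979 (to 3 d.p.).

2.979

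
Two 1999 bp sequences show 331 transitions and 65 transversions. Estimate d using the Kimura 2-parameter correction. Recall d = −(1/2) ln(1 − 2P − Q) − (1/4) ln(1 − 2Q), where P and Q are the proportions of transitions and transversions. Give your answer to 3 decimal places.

P = 331/1999 ≈ 0.165583 and Q = 65/1999 ≈ 0.032516.
Under the Kimura two-parameter model, d = −½ ln(1 − 2P − Q) − ¼ ln(1 − 2Q).
1 − 2P − Q = 0.636318, giving −½ ln(0.636318) = 0.226028.
1 − 2Q = 0.934968, giving −¼ ln(0.934968) = 0.016811.
d = 0.226028 + 0.016811 = 0.242839.

0.243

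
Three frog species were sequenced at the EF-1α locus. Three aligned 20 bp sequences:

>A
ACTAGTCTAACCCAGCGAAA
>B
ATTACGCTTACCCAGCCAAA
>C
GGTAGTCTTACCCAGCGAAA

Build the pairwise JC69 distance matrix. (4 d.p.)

d(A,B) = 0.3041, d(A,C) = 0.1674, d(B,C) = 0.3041

A–B: 5/20 sites differ → p = 0.25, d = −0.75 ln(1 − 0.333333) = 0.304098 ≈ 0.3041.
A–C: 3/20 sites differ → p = 0.15, d = −0.75 ln(1 − 0.2) = 0.167358 ≈ 0.1674.
B–C: 5/20 sites differ → p = 0.25, d = −0.75 ln(1 − 0.333333) = 0.304098 ≈ 0.3041.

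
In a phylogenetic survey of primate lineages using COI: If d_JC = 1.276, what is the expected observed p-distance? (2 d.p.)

0.61

p = (3/4)(1 − e^(−4d/3)) = 0.75 × (1 − e^(-1.701333)) = 0.75 × (1 − 0.182440) = 0.613170.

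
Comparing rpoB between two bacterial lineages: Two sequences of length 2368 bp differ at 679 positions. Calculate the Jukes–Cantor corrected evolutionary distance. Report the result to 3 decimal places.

p = 679/2368 ≈ 0.28674.
d = −(3/4) ln(1 − 4p/3) = −0.75 ln(1 − 0.38232) = −0.75 ln(0.61768)
  = −0.75 × (-0.481785) = 0.361339 substitutions/site.

0.361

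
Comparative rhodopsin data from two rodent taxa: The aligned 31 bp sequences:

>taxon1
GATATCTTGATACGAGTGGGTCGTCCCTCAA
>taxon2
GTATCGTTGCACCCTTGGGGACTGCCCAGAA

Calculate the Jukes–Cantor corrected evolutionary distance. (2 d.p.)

The sequences differ at 17 of 31 sites, so p = 17/31 ≈ 0.548387.
d = −(3/4) ln(1 − 4p/3) = −0.75 ln(1 − 0.731183) = −0.75 ln(0.268817)
  = −0.75 × (-1.313724) = 0.985293 substitutions/site.

0.99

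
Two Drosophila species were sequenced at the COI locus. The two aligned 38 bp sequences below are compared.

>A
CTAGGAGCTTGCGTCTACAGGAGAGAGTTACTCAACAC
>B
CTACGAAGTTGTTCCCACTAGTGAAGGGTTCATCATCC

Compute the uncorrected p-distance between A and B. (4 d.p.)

The sequences differ at 19 of 38 positions.
p = 19/38 = 0.5000.

0.5000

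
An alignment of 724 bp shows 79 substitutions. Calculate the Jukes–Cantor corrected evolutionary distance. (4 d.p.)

p = 79/724 ≈ 0.109116.
d = −(3/4) ln(1 − 4p/3) = −0.75 ln(1 − 0.145488) = −0.75 ln(0.854512)
  = −0.75 × (-0.157225) = 0.117919 substitutions/site.

0.1179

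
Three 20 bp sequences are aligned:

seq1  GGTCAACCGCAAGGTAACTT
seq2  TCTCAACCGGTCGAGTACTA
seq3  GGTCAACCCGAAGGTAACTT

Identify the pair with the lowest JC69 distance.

seq1–seq2: 9/20 differ, p = 0.450, d = 0.687.
seq1–seq3: 2/20 differ, p = 0.100, d = 0.107.
seq2–seq3: 9/20 differ, p = 0.450, d = 0.687.
The smallest distance is between seq1 and seq3.

seq1 and seq3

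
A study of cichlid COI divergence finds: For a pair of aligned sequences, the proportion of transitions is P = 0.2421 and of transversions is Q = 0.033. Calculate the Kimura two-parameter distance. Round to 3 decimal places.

0.381

Under the Kimura two-parameter model, d = −½ ln(1 − 2P − Q) − ¼ ln(1 − 2Q).
1 − 2P − Q = 0.4828, giving −½ ln(0.4828) = 0.364076.
1 − 2Q = 0.934, giving −¼ ln(0.934) = 0.017070.
d = 0.364076 + 0.017070 = 0.381146.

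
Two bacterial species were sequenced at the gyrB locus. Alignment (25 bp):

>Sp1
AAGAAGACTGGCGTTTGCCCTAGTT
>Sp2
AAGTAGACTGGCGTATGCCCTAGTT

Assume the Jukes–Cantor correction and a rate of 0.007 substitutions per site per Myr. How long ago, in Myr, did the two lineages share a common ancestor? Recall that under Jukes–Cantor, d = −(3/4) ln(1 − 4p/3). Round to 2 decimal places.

6.04

The sequences differ at 2 of 25 sites (4, 15), so p = 2/25 = 0.08.
d = −(3/4) ln(1 − 4p/3) = −0.75 ln(1 − 0.106667) = −0.75 ln(0.893333)
  = −0.75 × (-0.112796) = 0.084597 substitutions/site.
Under a molecular clock d = 2μt, so t = d/(2μ) = 0.084597 / (2 × 0.007) = 6.04 Myr.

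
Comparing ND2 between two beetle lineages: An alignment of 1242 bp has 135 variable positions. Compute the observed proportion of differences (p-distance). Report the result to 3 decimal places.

0.109

p = 135/1242 = 0.108695… ≈ 0.109 (to 3 d.p.).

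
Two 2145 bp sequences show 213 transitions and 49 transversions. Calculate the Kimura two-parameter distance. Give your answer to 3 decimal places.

P = 213/2145 ≈ 0.099301 and Q = 49/2145 ≈ 0.022844.
Under the Kimura two-parameter model, d = −½ ln(1 − 2P − Q) − ¼ ln(1 − 2Q).
1 − 2P − Q = 0.778554, giving −½ ln(0.778554) = 0.125158.
1 − 2Q = 0.954312, giving −¼ ln(0.954312) = 0.011691.
d = 0.125158 + 0.011691 = 0.136849.

0.137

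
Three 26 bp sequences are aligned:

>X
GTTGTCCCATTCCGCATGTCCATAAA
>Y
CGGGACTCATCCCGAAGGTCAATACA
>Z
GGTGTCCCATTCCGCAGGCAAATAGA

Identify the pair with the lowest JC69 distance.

X and Z

X–Y: 10/26 differ, p = 0.385, d = 0.539.
X–Z: 6/26 differ, p = 0.231, d = 0.276.
Y–Z: 9/26 differ, p = 0.346, d = 0.464.
The smallest distance is between X and Z.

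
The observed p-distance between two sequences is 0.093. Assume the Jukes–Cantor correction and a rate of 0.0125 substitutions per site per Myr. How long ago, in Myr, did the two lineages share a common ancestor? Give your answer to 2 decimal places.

3.97

d = −(3/4) ln(1 − 4p/3) = −0.75 ln(1 − 0.124) = −0.75 ln(0.876)
  = −0.75 × (-0.132389) = 0.099292 substitutions/site.
Under a molecular clock d = 2μt, so t = d/(2μ) = 0.099292 / (2 × 0.0125) = 3.97 Myr.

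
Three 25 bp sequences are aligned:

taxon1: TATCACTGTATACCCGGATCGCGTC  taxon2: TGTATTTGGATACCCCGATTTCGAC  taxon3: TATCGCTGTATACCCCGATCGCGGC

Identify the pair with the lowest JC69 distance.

taxon1–taxon2: 9/25 differ, p = 0.360, d = 0.490.
taxon1–taxon3: 3/25 differ, p = 0.120, d = 0.131.
taxon2–taxon3: 8/25 differ, p = 0.320, d = 0.417.
The smallest distance is between taxon1 and taxon3.

taxon1 and taxon3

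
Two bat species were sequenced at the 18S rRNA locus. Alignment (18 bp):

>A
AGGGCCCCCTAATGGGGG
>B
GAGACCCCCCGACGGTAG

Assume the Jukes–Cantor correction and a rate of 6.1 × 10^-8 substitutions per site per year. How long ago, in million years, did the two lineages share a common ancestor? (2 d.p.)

5.52

The sequences differ at 8 of 18 sites (1, 2, 4, 10, 11, 13, 16, 17), so p = 8/18 ≈ 0.444444.
d = −(3/4) ln(1 − 4p/3) = −0.75 ln(1 − 0.592592) = −0.75 ln(0.407408)
  = −0.75 × (-0.897940) = 0.673455 substitutions/site.
Under a molecular clock d = 2μt, so t = d/(2μ) = 0.673455 / (2 × 6.1 × 10^-8) = 5.52 million years.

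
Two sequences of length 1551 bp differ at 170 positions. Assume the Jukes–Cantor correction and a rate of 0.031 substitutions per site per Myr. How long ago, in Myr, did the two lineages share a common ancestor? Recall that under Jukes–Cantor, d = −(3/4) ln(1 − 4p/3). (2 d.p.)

1.91

p = 170/1551 ≈ 0.109607.
d = −(3/4) ln(1 − 4p/3) = −0.75 ln(1 − 0.146143) = −0.75 ln(0.853857)
  = −0.75 × (-0.157992) = 0.118494 substitutions/site.
Under a molecular clock d = 2μt, so t = d/(2μ) = 0.118494 / (2 × 0.031) = 1.91 Myr.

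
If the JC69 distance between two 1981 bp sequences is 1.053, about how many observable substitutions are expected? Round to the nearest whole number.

1121

Invert JC69: p = (3/4)(1 − e^(−4d/3)) = 0.75 × (1 − e^(-1.404)) = 0.75 × (1 − 0.245613) = 0.565790.
Expected differing sites = pL ≈ 0.565790 × 1981 = 1120.82999 ≈ 1121.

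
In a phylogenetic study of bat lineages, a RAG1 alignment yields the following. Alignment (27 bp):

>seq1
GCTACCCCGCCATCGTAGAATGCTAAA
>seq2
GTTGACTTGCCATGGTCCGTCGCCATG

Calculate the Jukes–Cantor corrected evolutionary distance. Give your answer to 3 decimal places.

The sequences differ at 14 of 27 sites, so p = 14/27 ≈ 0.518519.
d = −(3/4) ln(1 − 4p/3) = −0.75 ln(1 − 0.691359) = −0.75 ln(0.308641)
  = −0.75 × (-1.175576) = 0.881682 substitutions/site.

0.882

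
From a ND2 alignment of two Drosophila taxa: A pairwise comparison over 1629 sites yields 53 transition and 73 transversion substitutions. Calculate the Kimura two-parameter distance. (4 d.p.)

P = 53/1629 ≈ 0.032535 and Q = 73/1629 ≈ 0.044813.
Under the Kimura two-parameter model, d = −½ ln(1 − 2P − Q) − ¼ ln(1 − 2Q).
1 − 2P − Q = 0.890117, giving −½ ln(0.890117) = 0.058201.
1 − 2Q = 0.910374, giving −¼ ln(0.910374) = 0.023475.
d = 0.058201 + 0.023475 = 0.081676.

0.0817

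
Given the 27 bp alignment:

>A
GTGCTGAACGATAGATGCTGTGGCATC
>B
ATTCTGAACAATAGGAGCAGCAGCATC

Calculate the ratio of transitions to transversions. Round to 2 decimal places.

1.67

Transitions are A↔G and C↔T; transversions are all other mismatches.
Transitions: 5. Transversions: 3.
R = 5/3 = 1.666666… ≈ 1.67 (to 2 d.p.).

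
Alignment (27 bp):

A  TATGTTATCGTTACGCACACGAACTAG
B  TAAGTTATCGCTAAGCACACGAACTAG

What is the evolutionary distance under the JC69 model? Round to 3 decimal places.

0.120

The sequences differ at 3 of 27 sites (3, 11, 14), so p = 3/27 ≈ 0.111111.
d = −(3/4) ln(1 − 4p/3) = −0.75 ln(1 − 0.148148) = −0.75 ln(0.851852)
  = −0.75 × (-0.160342) = 0.120257 substitutions/site.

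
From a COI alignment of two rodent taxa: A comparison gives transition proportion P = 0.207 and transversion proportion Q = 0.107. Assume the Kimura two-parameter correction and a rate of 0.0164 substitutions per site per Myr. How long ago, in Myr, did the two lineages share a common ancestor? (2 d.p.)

13.06

Under the Kimura two-parameter model, d = −½ ln(1 − 2P − Q) − ¼ ln(1 − 2Q).
1 − 2P − Q = 0.479, giving −½ ln(0.479) = 0.368027.
1 − 2Q = 0.786, giving −¼ ln(0.786) = 0.060200.
d = 0.368027 + 0.060200 = 0.428227.
Under a molecular clock d = 2μt, so t = d/(2μ) = 0.428227 / (2 × 0.0164) = 13.06 Myr.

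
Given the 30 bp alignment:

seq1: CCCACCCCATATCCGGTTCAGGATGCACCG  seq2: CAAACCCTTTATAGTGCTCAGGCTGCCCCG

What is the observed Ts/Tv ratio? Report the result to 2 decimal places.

Transitions are A↔G and C↔T; transversions are all other mismatches.
Transitions: 2. Transversions: 8.
R = 2/8 = 0.25.

0.25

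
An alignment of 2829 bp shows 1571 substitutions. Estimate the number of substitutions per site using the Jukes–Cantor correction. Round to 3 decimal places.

1.012

p = 1571/2829 ≈ 0.55532.
d = −(3/4) ln(1 − 4p/3) = −0.75 ln(1 − 0.740427) = −0.75 ln(0.259573)
  = −0.75 × (-1.348717) = 1.011538 substitutions/site.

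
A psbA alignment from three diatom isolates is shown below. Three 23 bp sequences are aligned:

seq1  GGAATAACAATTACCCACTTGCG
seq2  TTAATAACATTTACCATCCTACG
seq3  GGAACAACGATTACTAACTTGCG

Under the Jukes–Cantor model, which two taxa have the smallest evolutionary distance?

seq1 and seq3

seq1–seq2: 7/23 differ, p = 0.304, d = 0.390.
seq1–seq3: 4/23 differ, p = 0.174, d = 0.198.
seq2–seq3: 9/23 differ, p = 0.391, d = 0.553.
The smallest distance is between seq1 and seq3.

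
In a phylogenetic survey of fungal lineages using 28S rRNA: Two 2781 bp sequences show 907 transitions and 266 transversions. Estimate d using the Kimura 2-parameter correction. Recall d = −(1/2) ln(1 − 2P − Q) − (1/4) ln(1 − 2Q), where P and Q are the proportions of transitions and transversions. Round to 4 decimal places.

P = 907/2781 ≈ 0.326142 and Q = 266/2781 ≈ 0.095649.
Under the Kimura two-parameter model, d = −½ ln(1 − 2P − Q) − ¼ ln(1 − 2Q).
1 − 2P − Q = 0.252067, giving −½ ln(0.252067) = 0.689030.
1 − 2Q = 0.808702, giving −¼ ln(0.808702) = 0.053081.
d = 0.689030 + 0.053081 = 0.742111.

0.7421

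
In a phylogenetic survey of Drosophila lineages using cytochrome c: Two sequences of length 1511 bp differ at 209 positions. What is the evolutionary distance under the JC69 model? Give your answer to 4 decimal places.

p = 209/1511 ≈ 0.138319.
d = −(3/4) ln(1 − 4p/3) = −0.75 ln(1 − 0.184425) = −0.75 ln(0.815575)
  = −0.75 × (-0.203862) = 0.152897 substitutions/site.

0.1529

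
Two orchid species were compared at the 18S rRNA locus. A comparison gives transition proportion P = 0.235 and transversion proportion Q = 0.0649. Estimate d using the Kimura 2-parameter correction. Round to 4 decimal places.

0.4175

Under the Kimura two-parameter model, d = −½ ln(1 − 2P − Q) − ¼ ln(1 − 2Q).
1 − 2P − Q = 0.4651, giving −½ ln(0.4651) = 0.382751.
1 − 2Q = 0.8702, giving −¼ ln(0.8702) = 0.034758.
d = 0.382751 + 0.034758 = 0.417509.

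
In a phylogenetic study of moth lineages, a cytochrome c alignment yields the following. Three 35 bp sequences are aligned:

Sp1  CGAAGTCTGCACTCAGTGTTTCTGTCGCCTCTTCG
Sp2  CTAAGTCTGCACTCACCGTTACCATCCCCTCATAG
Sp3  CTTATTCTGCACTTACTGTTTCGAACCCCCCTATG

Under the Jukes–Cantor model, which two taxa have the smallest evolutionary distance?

Sp1–Sp2: 9/35 differ, p = 0.257, d = 0.315.
Sp1–Sp3: 12/35 differ, p = 0.343, d = 0.458.
Sp2–Sp3: 11/35 differ, p = 0.314, d = 0.407.
The smallest distance is between Sp1 and Sp2.

Sp1 and Sp2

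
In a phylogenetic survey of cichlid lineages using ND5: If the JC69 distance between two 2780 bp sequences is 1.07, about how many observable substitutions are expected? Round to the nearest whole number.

Invert JC69: p = (3/4)(1 − e^(−4d/3)) = 0.75 × (1 − e^(-1.426667)) = 0.75 × (1 − 0.240108) = 0.569919.
Expected differing sites = pL ≈ 0.569919 × 2780 = 1584.37482 ≈ 1584.

1584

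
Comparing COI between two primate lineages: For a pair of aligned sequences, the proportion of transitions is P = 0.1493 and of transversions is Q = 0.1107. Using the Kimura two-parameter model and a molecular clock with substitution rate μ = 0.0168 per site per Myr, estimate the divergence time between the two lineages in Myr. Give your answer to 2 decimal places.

9.70

Under the Kimura two-parameter model, d = −½ ln(1 − 2P − Q) − ¼ ln(1 − 2Q).
1 − 2P − Q = 0.5907, giving −½ ln(0.5907) = 0.263224.
1 − 2Q = 0.7786, giving −¼ ln(0.7786) = 0.062564.
d = 0.263224 + 0.062564 = 0.325788.
Under a molecular clock d = 2μt, so t = d/(2μ) = 0.325788 / (2 × 0.0168) = 9.70 Myr.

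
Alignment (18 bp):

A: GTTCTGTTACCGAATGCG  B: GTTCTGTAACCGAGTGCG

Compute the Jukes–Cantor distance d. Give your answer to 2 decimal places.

The sequences differ at 2 of 18 sites (8, 14), so p = 2/18 ≈ 0.111111.
d = −(3/4) ln(1 − 4p/3) = −0.75 ln(1 − 0.148148) = −0.75 ln(0.851852)
  = −0.75 × (-0.160342) = 0.120257 substitutions/site.

0.12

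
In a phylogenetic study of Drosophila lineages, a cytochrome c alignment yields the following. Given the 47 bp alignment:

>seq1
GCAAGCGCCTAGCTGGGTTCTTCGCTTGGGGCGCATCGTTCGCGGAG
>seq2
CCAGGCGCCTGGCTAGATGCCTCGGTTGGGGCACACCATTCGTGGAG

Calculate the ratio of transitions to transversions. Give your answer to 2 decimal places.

3.00

Transitions are A↔G and C↔T; transversions are all other mismatches.
Transitions: 9. Transversions: 3.
R = 9/3 = 3.00.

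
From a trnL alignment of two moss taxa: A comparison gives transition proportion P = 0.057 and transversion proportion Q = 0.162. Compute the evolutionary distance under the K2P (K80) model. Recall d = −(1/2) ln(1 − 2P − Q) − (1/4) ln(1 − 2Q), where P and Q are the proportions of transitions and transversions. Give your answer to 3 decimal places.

Under the Kimura two-parameter model, d = −½ ln(1 − 2P − Q) − ¼ ln(1 − 2Q).
1 − 2P − Q = 0.724, giving −½ ln(0.724) = 0.161482.
1 − 2Q = 0.676, giving −¼ ln(0.676) = 0.097891.
d = 0.161482 + 0.097891 = 0.259373.

0.259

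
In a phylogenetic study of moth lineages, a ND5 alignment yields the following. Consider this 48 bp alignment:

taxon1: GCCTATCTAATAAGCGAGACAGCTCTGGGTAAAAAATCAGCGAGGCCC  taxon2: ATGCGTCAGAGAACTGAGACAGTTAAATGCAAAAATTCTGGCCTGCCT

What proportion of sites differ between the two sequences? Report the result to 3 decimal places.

0.479

The sequences differ at 23 of 48 positions.
p = 23/48 = 0.479166… ≈ 0.479 (to 3 d.p.).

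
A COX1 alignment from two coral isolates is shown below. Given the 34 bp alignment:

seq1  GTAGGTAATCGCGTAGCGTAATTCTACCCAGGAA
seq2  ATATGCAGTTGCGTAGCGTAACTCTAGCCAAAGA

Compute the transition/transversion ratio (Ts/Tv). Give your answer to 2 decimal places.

4.00

Transitions are A↔G and C↔T; transversions are all other mismatches.
Transitions: 8. Transversions: 2.
R = 8/2 = 4.00.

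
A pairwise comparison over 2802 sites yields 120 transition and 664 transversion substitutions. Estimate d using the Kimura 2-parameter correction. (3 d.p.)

P = 120/2802 ≈ 0.042827 and Q = 664/2802 ≈ 0.236974.
Under the Kimura two-parameter model, d = −½ ln(1 − 2P − Q) − ¼ ln(1 − 2Q).
1 − 2P − Q = 0.677372, giving −½ ln(0.677372) = 0.194767.
1 − 2Q = 0.526052, giving −¼ ln(0.526052) = 0.160589.
d = 0.194767 + 0.160589 = 0.355356.

0.355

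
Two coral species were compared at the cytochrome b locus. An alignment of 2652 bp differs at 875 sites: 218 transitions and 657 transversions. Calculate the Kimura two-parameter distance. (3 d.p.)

0.437

P = 218/2652 ≈ 0.082202 and Q = 657/2652 ≈ 0.247738.
Under the Kimura two-parameter model, d = −½ ln(1 − 2P − Q) − ¼ ln(1 − 2Q).
1 − 2P − Q = 0.587858, giving −½ ln(0.587858) = 0.265635.
1 − 2Q = 0.504524, giving −¼ ln(0.504524) = 0.171035.
d = 0.265635 + 0.171035 = 0.436670.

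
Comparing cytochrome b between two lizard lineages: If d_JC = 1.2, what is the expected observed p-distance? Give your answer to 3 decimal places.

p = (3/4)(1 − e^(−4d/3)) = 0.75 × (1 − e^(-1.6)) = 0.75 × (1 − 0.201897) = 0.598577.

0.599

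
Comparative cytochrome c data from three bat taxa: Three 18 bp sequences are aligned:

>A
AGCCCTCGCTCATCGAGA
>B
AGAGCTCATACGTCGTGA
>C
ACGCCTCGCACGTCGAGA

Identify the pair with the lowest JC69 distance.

A–B: 7/18 differ, p = 0.389, d = 0.548.
A–C: 4/18 differ, p = 0.222, d = 0.264.
B–C: 6/18 differ, p = 0.333, d = 0.441.
The smallest distance is between A and C.

A and C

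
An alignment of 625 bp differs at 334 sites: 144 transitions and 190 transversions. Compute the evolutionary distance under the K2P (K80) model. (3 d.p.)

P = 144/625 = 0.2304 and Q = 190/625 = 0.304.
Under the Kimura two-parameter model, d = −½ ln(1 − 2P − Q) − ¼ ln(1 − 2Q).
1 − 2P − Q = 0.2352, giving −½ ln(0.2352) = 0.723660.
1 − 2Q = 0.392, giving −¼ ln(0.392) = 0.234123.
d = 0.723660 + 0.234123 = 0.957783.

0.958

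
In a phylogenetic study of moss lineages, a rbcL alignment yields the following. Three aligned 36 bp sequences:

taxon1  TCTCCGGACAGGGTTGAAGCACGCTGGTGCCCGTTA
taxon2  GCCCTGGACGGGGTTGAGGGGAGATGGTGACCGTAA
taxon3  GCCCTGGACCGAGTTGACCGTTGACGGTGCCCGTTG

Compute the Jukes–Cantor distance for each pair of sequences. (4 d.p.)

taxon1–taxon2: 11/36 sites differ → p ≈ 0.305556, d = −0.75 ln(1 − 0.407408) = 0.392437 ≈ 0.3924.
taxon1–taxon3: 13/36 sites differ → p ≈ 0.361111, d = −0.75 ln(1 − 0.481481) = 0.492584 ≈ 0.4926.
taxon2–taxon3: 10/36 sites differ → p ≈ 0.277778, d = −0.75 ln(1 − 0.370371) = 0.346968 ≈ 0.3470.

d(taxon1,taxon2) = 0.3924, d(taxon1,taxon3) = 0.4926, d(taxon2,taxon3) = 0.3470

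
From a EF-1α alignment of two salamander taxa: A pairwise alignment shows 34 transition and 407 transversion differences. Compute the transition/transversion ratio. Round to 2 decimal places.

R = 34/407 = 0.083538… ≈ 0.08 (to 2 d.p.).

0.08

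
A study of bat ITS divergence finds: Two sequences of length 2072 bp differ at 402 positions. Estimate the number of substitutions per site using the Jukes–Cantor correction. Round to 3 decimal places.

p = 402/2072 ≈ 0.194015.
d = −(3/4) ln(1 − 4p/3) = −0.75 ln(1 − 0.258687) = −0.75 ln(0.741313)
  = −0.75 × (-0.299332) = 0.224499 substitutions/site.

0.224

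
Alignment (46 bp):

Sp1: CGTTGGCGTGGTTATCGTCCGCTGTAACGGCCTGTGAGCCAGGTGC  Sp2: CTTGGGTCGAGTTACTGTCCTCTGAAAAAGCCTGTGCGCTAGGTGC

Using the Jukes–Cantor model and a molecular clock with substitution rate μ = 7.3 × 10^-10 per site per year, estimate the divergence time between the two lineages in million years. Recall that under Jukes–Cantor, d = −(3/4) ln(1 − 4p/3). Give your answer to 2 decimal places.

267.40

The sequences differ at 14 of 46 sites, so p = 14/46 ≈ 0.304348.
d = −(3/4) ln(1 − 4p/3) = −0.75 ln(1 − 0.405797) = −0.75 ln(0.594203)
  = −0.75 × (-0.520534) = 0.390401 substitutions/site.
Under a molecular clock d = 2μt, so t = d/(2μ) = 0.390401 / (2 × 7.3 × 10^-10) = 267.40 million years.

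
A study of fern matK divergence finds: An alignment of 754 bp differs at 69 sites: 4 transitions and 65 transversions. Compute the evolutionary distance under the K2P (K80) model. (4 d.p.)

P = 4/754 ≈ 0.005305 and Q = 65/754 ≈ 0.086207.
Under the Kimura two-parameter model, d = −½ ln(1 − 2P − Q) − ¼ ln(1 − 2Q).
1 − 2P − Q = 0.903183, giving −½ ln(0.903183) = 0.050915.
1 − 2Q = 0.827586, giving −¼ ln(0.827586) = 0.047311.
d = 0.050915 + 0.047311 = 0.098226.

0.0982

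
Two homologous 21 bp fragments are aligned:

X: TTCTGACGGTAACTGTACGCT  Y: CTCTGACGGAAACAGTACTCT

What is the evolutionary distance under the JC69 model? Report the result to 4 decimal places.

The sequences differ at 4 of 21 sites (1, 10, 14, 19), so p = 4/21 ≈ 0.190476.
d = −(3/4) ln(1 − 4p/3) = −0.75 ln(1 − 0.253968) = −0.75 ln(0.746032)
  = −0.75 × (-0.292987) = 0.219740 substitutions/site.

0.2197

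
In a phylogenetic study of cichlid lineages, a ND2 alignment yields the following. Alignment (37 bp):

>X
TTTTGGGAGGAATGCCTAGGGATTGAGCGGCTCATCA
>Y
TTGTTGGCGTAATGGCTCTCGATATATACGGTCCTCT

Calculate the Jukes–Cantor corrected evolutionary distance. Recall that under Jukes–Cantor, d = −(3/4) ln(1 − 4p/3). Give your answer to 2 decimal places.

0.64

The sequences differ at 16 of 37 sites, so p = 16/37 ≈ 0.432432.
d = −(3/4) ln(1 − 4p/3) = −0.75 ln(1 − 0.576576) = −0.75 ln(0.423424)
  = −0.75 × (-0.859381) = 0.644536 substitutions/site.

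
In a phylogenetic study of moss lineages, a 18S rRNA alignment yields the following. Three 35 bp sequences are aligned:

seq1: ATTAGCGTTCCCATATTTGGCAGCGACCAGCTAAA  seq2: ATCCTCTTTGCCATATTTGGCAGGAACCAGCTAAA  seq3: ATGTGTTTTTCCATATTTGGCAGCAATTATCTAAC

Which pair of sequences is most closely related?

seq1 and seq2

seq1–seq2: 7/35 differ, p = 0.200, d = 0.233.
seq1–seq3: 10/35 differ, p = 0.286, d = 0.360.
seq2–seq3: 10/35 differ, p = 0.286, d = 0.360.
The smallest distance is between seq1 and seq2.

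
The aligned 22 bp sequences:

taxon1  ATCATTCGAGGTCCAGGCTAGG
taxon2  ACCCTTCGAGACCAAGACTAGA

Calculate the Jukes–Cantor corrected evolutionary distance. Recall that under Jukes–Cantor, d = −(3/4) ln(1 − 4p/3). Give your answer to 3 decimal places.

0.414

The sequences differ at 7 of 22 sites (2, 4, 11, 12, 14, 17, 22), so p = 7/22 ≈ 0.318182.
d = −(3/4) ln(1 − 4p/3) = −0.75 ln(1 − 0.424243) = −0.75 ln(0.575757)
  = −0.75 × (-0.552070) = 0.414053 substitutions/site.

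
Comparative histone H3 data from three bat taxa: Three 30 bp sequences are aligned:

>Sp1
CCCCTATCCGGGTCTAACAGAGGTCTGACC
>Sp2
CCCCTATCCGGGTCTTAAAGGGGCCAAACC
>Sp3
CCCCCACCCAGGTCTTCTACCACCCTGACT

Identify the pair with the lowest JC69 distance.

Sp1 and Sp2

Sp1–Sp2: 6/30 differ, p = 0.200, d = 0.233.
Sp1–Sp3: 12/30 differ, p = 0.400, d = 0.572.
Sp2–Sp3: 12/30 differ, p = 0.400, d = 0.572.
The smallest distance is between Sp1 and Sp2.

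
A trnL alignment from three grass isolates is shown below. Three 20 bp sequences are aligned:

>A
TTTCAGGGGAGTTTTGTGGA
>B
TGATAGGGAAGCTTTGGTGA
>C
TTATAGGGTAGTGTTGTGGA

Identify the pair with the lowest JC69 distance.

A–B: 7/20 differ, p = 0.350, d = 0.471.
A–C: 4/20 differ, p = 0.200, d = 0.233.
B–C: 6/20 differ, p = 0.300, d = 0.383.
The smallest distance is between A and C.

A and C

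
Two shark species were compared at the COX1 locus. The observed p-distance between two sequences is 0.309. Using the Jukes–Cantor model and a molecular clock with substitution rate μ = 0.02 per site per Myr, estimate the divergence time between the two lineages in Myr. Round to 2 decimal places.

9.96

d = −(3/4) ln(1 − 4p/3) = −0.75 ln(1 − 0.412) = −0.75 ln(0.588)
  = −0.75 × (-0.531028) = 0.398271 substitutions/site.
Under a molecular clock d = 2μt, so t = d/(2μ) = 0.398271 / (2 × 0.02) = 9.96 Myr.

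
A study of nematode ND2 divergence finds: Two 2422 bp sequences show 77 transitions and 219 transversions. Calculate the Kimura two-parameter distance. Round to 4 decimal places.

P = 77/2422 ≈ 0.031792 and Q = 219/2422 ≈ 0.090421.
Under the Kimura two-parameter model, d = −½ ln(1 − 2P − Q) − ¼ ln(1 − 2Q).
1 − 2P − Q = 0.845995, giving −½ ln(0.845995) = 0.083621.
1 − 2Q = 0.819158, giving −¼ ln(0.819158) = 0.049870.
d = 0.083621 + 0.049870 = 0.133491.

0.1335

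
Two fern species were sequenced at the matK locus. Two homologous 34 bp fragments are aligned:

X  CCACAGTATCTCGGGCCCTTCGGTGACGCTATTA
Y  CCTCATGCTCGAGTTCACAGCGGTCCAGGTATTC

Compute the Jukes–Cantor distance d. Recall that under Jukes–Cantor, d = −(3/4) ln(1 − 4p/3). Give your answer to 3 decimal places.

The sequences differ at 16 of 34 sites, so p = 16/34 ≈ 0.470588.
d = −(3/4) ln(1 − 4p/3) = −0.75 ln(1 − 0.627451) = −0.75 ln(0.372549)
  = −0.75 × (-0.987387) = 0.740540 substitutions/site.

0.741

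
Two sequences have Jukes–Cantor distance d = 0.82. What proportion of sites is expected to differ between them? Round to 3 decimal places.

0.499

p = (3/4)(1 − e^(−4d/3)) = 0.75 × (1 − e^(-1.093333)) = 0.75 × (1 − 0.335098) = 0.498677.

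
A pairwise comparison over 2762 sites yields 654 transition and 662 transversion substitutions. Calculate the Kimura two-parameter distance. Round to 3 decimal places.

P = 654/2762 ≈ 0.236785 and Q = 662/2762 ≈ 0.239681.
Under the Kimura two-parameter model, d = −½ ln(1 − 2P − Q) − ¼ ln(1 − 2Q).
1 − 2P − Q = 0.286749, giving −½ ln(0.286749) = 0.624574.
1 − 2Q = 0.520638, giving −¼ ln(0.520638) = 0.163175.
d = 0.624574 + 0.163175 = 0.787749.

0.788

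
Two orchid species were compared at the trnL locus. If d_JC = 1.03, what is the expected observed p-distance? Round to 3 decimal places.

0.560

p = (3/4)(1 − e^(−4d/3)) = 0.75 × (1 − e^(-1.373333)) = 0.75 × (1 − 0.253261) = 0.560054.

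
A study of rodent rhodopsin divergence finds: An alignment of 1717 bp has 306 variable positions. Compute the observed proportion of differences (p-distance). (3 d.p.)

p = 306/1717 = 0.178217… ≈ 0.178 (to 3 d.p.).

0.178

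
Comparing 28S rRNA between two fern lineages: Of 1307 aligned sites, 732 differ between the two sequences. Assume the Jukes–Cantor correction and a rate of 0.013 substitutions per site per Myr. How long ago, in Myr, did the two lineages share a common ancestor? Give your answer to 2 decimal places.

39.62

p = 732/1307 ≈ 0.560061.
d = −(3/4) ln(1 − 4p/3) = −0.75 ln(1 − 0.746748) = −0.75 ln(0.253252)
  = −0.75 × (-1.373370) = 1.030028 substitutions/site.
Under a molecular clock d = 2μt, so t = d/(2μ) = 1.030028 / (2 × 0.013) = 39.62 Myr.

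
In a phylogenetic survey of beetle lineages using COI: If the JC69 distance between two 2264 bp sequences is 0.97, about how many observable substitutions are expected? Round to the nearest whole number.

Invert JC69: p = (3/4)(1 − e^(−4d/3)) = 0.75 × (1 − e^(-1.293333)) = 0.75 × (1 − 0.274355) = 0.544234.
Expected differing sites = pL ≈ 0.544234 × 2264 = 1232.145776 ≈ 1232.

1232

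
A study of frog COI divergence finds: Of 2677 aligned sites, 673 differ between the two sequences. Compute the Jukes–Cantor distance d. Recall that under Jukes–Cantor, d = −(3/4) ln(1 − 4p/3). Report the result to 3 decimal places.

p = 673/2677 ≈ 0.251401.
d = −(3/4) ln(1 − 4p/3) = −0.75 ln(1 − 0.335201) = −0.75 ln(0.664799)
  = −0.75 × (-0.408271) = 0.306203 substitutions/site.

0.306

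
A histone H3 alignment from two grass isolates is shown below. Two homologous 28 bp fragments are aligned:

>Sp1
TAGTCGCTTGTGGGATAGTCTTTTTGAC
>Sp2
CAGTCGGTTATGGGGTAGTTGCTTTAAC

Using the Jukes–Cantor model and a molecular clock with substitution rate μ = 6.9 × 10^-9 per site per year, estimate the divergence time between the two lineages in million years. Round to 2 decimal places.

The sequences differ at 8 of 28 sites (1, 7, 10, 15, 20, 21, 22, 26), so p = 8/28 ≈ 0.285714.
d = −(3/4) ln(1 − 4p/3) = −0.75 ln(1 − 0.380952) = −0.75 ln(0.619048)
  = −0.75 × (-0.479572) = 0.359679 substitutions/site.
Under a molecular clock d = 2μt, so t = d/(2μ) = 0.359679 / (2 × 6.9 × 10^-9) = 26.06 million years.

26.06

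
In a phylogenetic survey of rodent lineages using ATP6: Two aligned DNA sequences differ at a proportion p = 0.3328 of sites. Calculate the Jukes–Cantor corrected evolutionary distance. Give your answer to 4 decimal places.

d = −(3/4) ln(1 − 4p/3) = −0.75 ln(1 − 0.443733) = −0.75 ln(0.556267)
  = −0.75 × (-0.586507) = 0.439880 substitutions/site.

0.4399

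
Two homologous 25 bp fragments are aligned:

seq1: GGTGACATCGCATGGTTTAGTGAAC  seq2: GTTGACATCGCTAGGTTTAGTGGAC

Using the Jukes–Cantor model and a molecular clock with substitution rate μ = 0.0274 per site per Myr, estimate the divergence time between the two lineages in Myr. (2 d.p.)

3.28

The sequences differ at 4 of 25 sites (2, 12, 13, 23), so p = 4/25 = 0.16.
d = −(3/4) ln(1 − 4p/3) = −0.75 ln(1 − 0.213333) = −0.75 ln(0.786667)
  = −0.75 × (-0.239950) = 0.179963 substitutions/site.
Under a molecular clock d = 2μt, so t = d/(2μ) = 0.179963 / (2 × 0.0274) = 3.28 Myr.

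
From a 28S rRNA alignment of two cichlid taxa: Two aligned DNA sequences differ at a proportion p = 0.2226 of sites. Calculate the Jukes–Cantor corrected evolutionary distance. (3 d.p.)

0.264

d = −(3/4) ln(1 − 4p/3) = −0.75 ln(1 − 0.2968) = −0.75 ln(0.7032)
  = −0.75 × (-0.352114) = 0.264086 substitutions/site.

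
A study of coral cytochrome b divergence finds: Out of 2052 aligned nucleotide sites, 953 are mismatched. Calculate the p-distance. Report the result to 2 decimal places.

p = 953/2052 = 0.464424… ≈ 0.46 (to 2 d.p.).

0.46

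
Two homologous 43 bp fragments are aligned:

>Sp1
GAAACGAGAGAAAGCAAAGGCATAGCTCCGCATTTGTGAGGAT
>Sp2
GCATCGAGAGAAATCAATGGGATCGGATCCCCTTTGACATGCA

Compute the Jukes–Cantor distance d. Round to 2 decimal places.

0.51

The sequences differ at 16 of 43 sites, so p = 16/43 ≈ 0.372093.
d = −(3/4) ln(1 − 4p/3) = −0.75 ln(1 − 0.496124) = −0.75 ln(0.503876)
  = −0.75 × (-0.685425) = 0.514069 substitutions/site.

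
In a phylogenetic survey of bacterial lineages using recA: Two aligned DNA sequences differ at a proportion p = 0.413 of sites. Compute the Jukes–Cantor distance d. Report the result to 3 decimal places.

d = −(3/4) ln(1 − 4p/3) = −0.75 ln(1 − 0.550667) = −0.75 ln(0.449333)
  = −0.75 × (-0.799991) = 0.599993 substitutions/site.

0.600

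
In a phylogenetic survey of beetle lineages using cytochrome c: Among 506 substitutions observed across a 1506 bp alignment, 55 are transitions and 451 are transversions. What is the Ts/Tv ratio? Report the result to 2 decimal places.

R = 55/451 = 0.121951… ≈ 0.12 (to 2 d.p.).

0.12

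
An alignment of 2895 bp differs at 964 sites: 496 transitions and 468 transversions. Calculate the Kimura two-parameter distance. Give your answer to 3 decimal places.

P = 496/2895 ≈ 0.17133 and Q = 468/2895 ≈ 0.161658.
Under the Kimura two-parameter model, d = −½ ln(1 − 2P − Q) − ¼ ln(1 − 2Q).
1 − 2P − Q = 0.495682, giving −½ ln(0.495682) = 0.350910.
1 − 2Q = 0.676684, giving −¼ ln(0.676684) = 0.097638.
d = 0.350910 + 0.097638 = 0.448548.

0.449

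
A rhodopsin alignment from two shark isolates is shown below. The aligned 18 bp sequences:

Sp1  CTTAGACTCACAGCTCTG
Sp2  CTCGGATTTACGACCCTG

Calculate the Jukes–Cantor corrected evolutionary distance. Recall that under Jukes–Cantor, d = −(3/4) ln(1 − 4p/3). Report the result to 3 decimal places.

0.548

The sequences differ at 7 of 18 sites (3, 4, 7, 9, 12, 13, 15), so p = 7/18 ≈ 0.388889.
d = −(3/4) ln(1 − 4p/3) = −0.75 ln(1 − 0.518519) = −0.75 ln(0.481481)
  = −0.75 × (-0.730889) = 0.548167 substitutions/site.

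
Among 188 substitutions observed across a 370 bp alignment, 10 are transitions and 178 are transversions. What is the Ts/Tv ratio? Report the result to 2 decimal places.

R = 10/178 = 0.056179… ≈ 0.06 (to 2 d.p.).

0.06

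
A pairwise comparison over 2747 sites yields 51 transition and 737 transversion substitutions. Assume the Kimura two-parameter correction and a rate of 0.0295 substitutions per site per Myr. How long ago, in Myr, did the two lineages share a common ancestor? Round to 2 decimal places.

P = 51/2747 ≈ 0.018566 and Q = 737/2747 ≈ 0.268293.
Under the Kimura two-parameter model, d = −½ ln(1 − 2P − Q) − ¼ ln(1 − 2Q).
1 − 2P − Q = 0.694575, giving −½ ln(0.694575) = 0.182228.
1 − 2Q = 0.463414, giving −¼ ln(0.463414) = 0.192284.
d = 0.182228 + 0.192284 = 0.374512.
Under a molecular clock d = 2μt, so t = d/(2μ) = 0.374512 / (2 × 0.0295) = 6.35 Myr.

6.35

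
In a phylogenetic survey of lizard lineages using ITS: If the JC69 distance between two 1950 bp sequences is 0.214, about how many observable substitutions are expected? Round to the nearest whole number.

Invert JC69: p = (3/4)(1 − e^(−4d/3)) = 0.75 × (1 − e^(-0.285333)) = 0.75 × (1 − 0.751764) = 0.186177.
Expected differing sites = pL ≈ 0.186177 × 1950 = 363.04515 ≈ 363.

363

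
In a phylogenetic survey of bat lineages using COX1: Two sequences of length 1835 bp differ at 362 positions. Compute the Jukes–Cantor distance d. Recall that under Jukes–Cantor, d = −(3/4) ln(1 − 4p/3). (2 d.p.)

p = 362/1835 ≈ 0.197275.
d = −(3/4) ln(1 − 4p/3) = −0.75 ln(1 − 0.263033) = −0.75 ln(0.736967)
  = −0.75 × (-0.305212) = 0.228909 substitutions/site.

0.23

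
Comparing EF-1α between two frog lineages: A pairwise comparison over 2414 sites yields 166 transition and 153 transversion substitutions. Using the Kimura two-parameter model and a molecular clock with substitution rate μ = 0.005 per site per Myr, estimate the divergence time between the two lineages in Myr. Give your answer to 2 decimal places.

P = 166/2414 ≈ 0.068766 and Q = 153/2414 ≈ 0.06338.
Under the Kimura two-parameter model, d = −½ ln(1 − 2P − Q) − ¼ ln(1 − 2Q).
1 − 2P − Q = 0.799088, giving −½ ln(0.799088) = 0.112142.
1 − 2Q = 0.87324, giving −¼ ln(0.87324) = 0.033886.
d = 0.112142 + 0.033886 = 0.146028.
Under a molecular clock d = 2μt, so t = d/(2μ) = 0.146028 / (2 × 0.005) = 14.60 Myr.

14.60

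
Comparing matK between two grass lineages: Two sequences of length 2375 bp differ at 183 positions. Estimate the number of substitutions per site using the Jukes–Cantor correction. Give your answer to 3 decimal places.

p = 183/2375 ≈ 0.077053.
d = −(3/4) ln(1 − 4p/3) = −0.75 ln(1 − 0.102737) = −0.75 ln(0.897263)
  = −0.75 × (-0.108406) = 0.081305 substitutions/site.

0.081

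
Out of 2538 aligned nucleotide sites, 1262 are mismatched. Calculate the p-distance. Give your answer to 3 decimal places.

p = 1262/2538 = 0.497241… ≈ 0.497 (to 3 d.p.).

0.497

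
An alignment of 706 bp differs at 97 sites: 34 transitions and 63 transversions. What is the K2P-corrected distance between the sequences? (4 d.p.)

P = 34/706 ≈ 0.048159 and Q = 63/706 ≈ 0.089235.
Under the Kimura two-parameter model, d = −½ ln(1 − 2P − Q) − ¼ ln(1 − 2Q).
1 − 2P − Q = 0.814447, giving −½ ln(0.814447) = 0.102623.
1 − 2Q = 0.82153, giving −¼ ln(0.82153) = 0.049147.
d = 0.102623 + 0.049147 = 0.151770.

0.1518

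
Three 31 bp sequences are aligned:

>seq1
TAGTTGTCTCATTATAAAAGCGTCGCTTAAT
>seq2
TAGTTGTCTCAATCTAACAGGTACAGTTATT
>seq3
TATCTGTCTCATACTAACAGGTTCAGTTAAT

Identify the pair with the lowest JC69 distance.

seq2 and seq3

seq1–seq2: 9/31 differ, p = 0.290, d = 0.367.
seq1–seq3: 9/31 differ, p = 0.290, d = 0.367.
seq2–seq3: 6/31 differ, p = 0.194, d = 0.224.
The smallest distance is between seq2 and seq3.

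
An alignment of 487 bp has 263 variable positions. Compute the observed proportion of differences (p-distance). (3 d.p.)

0.540

p = 263/487 = 0.540041… ≈ 0.540 (to 3 d.p.).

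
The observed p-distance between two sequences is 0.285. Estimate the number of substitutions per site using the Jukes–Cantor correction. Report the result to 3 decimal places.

0.359

d = −(3/4) ln(1 − 4p/3) = −0.75 ln(1 − 0.38) = −0.75 ln(0.62)
  = −0.75 × (-0.478036) = 0.358527 substitutions/site.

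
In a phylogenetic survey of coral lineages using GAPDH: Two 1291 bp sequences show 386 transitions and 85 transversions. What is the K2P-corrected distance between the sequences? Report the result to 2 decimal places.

P = 386/1291 ≈ 0.298993 and Q = 85/1291 ≈ 0.06584.
Under the Kimura two-parameter model, d = −½ ln(1 − 2P − Q) − ¼ ln(1 − 2Q).
1 − 2P − Q = 0.336174, giving −½ ln(0.336174) = 0.545063.
1 − 2Q = 0.86832, giving −¼ ln(0.86832) = 0.035299.
d = 0.545063 + 0.035299 = 0.580362.

0.58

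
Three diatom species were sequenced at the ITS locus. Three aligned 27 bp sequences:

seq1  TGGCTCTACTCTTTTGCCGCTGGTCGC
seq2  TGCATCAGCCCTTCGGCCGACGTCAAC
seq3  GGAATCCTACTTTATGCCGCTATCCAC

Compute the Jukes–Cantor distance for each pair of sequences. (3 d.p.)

d(seq1,seq2) = 0.770, d(seq1,seq3) = 0.770, d(seq2,seq3) = 0.673

seq1–seq2: 13/27 sites differ → p ≈ 0.481481, d = −0.75 ln(1 − 0.641975) = 0.770364 ≈ 0.770.
seq1–seq3: 13/27 sites differ → p ≈ 0.481481, d = −0.75 ln(1 − 0.641975) = 0.770364 ≈ 0.770.
seq2–seq3: 12/27 sites differ → p ≈ 0.444444, d = −0.75 ln(1 − 0.592592) = 0.673455 ≈ 0.673.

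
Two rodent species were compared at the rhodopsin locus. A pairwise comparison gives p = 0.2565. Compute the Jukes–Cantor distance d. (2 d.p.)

d = −(3/4) ln(1 − 4p/3) = −0.75 ln(1 − 0.342) = −0.75 ln(0.658)
  = −0.75 × (-0.418550) = 0.313913 substitutions/site.

0.31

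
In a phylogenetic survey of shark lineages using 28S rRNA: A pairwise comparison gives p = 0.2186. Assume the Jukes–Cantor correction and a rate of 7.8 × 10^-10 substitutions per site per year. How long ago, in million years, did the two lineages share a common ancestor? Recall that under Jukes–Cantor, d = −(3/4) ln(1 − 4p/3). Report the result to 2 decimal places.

165.65

d = −(3/4) ln(1 − 4p/3) = −0.75 ln(1 − 0.291467) = −0.75 ln(0.708533)
  = −0.75 × (-0.344559) = 0.258419 substitutions/site.
Under a molecular clock d = 2μt, so t = d/(2μ) = 0.258419 / (2 × 7.8 × 10^-10) = 165.65 million years.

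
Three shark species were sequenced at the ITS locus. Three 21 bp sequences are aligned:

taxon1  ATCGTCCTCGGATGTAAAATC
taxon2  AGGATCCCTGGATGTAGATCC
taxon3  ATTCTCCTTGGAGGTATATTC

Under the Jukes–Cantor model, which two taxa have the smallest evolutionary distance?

taxon1 and taxon3

taxon1–taxon2: 8/21 differ, p = 0.381, d = 0.532.
taxon1–taxon3: 6/21 differ, p = 0.286, d = 0.360.
taxon2–taxon3: 7/21 differ, p = 0.333, d = 0.441.
The smallest distance is between taxon1 and taxon3.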